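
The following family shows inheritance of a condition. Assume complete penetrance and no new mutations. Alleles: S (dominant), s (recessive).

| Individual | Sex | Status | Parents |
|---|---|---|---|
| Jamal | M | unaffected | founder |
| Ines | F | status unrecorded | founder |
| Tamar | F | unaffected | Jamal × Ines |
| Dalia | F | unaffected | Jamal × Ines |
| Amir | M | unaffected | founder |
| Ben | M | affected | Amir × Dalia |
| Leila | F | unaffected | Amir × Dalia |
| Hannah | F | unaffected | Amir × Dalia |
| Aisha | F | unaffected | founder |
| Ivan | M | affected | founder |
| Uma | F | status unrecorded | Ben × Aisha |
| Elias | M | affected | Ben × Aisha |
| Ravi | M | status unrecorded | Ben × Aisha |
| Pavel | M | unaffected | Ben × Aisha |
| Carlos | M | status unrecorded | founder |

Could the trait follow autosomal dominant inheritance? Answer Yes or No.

No

Under autosomal dominant, Ben (affected, male) cannot arise from Amir (unaffected) × Dalia (unaffected).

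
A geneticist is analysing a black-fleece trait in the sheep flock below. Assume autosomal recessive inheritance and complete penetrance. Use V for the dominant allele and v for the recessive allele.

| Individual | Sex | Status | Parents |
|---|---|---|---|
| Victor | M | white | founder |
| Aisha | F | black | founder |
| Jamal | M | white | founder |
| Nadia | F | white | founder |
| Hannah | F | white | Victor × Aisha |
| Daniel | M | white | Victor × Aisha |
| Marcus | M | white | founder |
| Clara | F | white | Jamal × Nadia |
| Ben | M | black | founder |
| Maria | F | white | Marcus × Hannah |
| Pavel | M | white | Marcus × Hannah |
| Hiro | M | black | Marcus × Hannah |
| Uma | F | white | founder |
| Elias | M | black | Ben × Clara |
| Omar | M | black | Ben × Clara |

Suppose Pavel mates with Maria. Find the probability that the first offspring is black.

Marcus is white so carries V and passed v to Hiro (vv), so Marcus is Vv.
Hannah is white so carries V and received v from Aisha (vv), so Hannah is Vv.
Pavel is a white offspring of Marcus (Vv) × Hannah (Vv), whose cross gives 1/4 VV : 1/2 Vv : 1/4 vv; conditioning on being white, Pavel is VV with probability 1/3, Vv with probability 2/3.
Maria is a white offspring of Marcus (Vv) × Hannah (Vv), whose cross gives 1/4 VV : 1/2 Vv : 1/4 vv; conditioning on being white, Maria is VV with probability 1/3, Vv with probability 2/3.
Summing over parental genotype combinations, P(offspring is black) = 4/9·1/4 = 1/9.

1/9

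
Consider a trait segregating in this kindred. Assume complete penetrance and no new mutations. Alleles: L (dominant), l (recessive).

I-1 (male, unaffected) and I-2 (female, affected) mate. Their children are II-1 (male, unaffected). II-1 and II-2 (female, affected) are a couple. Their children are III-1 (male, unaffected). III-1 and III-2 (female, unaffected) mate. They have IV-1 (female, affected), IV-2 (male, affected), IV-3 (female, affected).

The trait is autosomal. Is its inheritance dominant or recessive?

III-1 and III-2 are both unaffected yet have an affected child IV-1. Under dominance, an affected child requires at least one affected parent, so the trait cannot be dominant.

recessive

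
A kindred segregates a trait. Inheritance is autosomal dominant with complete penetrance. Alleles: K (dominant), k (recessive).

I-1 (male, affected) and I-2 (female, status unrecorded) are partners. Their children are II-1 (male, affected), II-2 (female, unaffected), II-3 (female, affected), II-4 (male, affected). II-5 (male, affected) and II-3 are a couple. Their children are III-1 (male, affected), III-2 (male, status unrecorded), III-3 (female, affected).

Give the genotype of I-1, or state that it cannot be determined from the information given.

Kk

From phenotype alone, I-1 is KK or Kk.
I-1 is affected so carries K and passed k to II-2 (kk), so I-1 is Kk.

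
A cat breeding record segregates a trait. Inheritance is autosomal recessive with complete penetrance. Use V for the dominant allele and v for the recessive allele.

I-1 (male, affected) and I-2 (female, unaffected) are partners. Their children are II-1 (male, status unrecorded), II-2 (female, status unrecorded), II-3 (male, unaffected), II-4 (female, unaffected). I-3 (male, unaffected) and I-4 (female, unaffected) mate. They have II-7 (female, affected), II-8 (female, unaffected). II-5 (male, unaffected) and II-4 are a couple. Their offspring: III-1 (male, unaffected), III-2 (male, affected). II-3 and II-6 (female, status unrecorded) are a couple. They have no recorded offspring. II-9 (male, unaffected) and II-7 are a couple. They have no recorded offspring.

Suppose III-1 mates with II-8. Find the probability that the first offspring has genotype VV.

4/9

II-5 is unaffected so carries V and passed v to III-2 (vv), so II-5 is Vv.
II-4 is unaffected so carries V and received v from I-1 (vv), so II-4 is Vv.
III-1 is an unaffected offspring of II-5 (Vv) × II-4 (Vv), whose cross gives 1/4 VV : 1/2 Vv : 1/4 vv; conditioning on being unaffected, III-1 is VV with probability 1/3, Vv with probability 2/3.
I-3 is unaffected so carries V and passed v to II-7 (vv), so I-3 is Vv.
I-4 is unaffected so carries V and passed v to II-7 (vv), so I-4 is Vv.
II-8 is an unaffected offspring of I-3 (Vv) × I-4 (Vv), whose cross gives 1/4 VV : 1/2 Vv : 1/4 vv; conditioning on being unaffected, II-8 is VV with probability 1/3, Vv with probability 2/3.
Summing over parental genotype combinations, P(offspring has genotype VV) = 1/9·1 + 2/9·1/2 + 2/9·1/2 + 4/9·1/4 = 4/9.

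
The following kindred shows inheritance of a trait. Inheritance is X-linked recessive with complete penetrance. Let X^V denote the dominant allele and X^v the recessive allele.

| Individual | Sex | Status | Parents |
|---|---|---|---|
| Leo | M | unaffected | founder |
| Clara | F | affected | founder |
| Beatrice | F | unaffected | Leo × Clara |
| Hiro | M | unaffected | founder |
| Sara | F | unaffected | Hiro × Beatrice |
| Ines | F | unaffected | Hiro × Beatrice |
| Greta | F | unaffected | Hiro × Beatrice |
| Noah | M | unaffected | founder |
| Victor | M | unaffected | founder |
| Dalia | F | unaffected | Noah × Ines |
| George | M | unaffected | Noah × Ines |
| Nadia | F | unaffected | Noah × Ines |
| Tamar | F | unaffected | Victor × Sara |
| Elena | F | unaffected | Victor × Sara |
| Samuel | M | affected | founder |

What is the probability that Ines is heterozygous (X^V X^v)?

1/3

Hiro is unaffected, so Hiro is X^V Y.
Beatrice is unaffected so carries V and received v from Clara (X^v X^v), so Beatrice is X^V X^v.
Their cross gives offspring ratios 1/2 X^V X^V : 1/2 X^V X^v. Conditioning on Ines being unaffected, P(X^V X^v) = 1/2 / 1 = 1/2 before taking Ines's own offspring into account.
Noah is unaffected, so Noah is X^V Y.
Now use Ines's offspring. Probability of each recorded status — unaffected son George: 1/2 if Ines is X^V X^v, 1 if X^V X^V. (Dalia, Nadia: equally likely either way, so uninformative.)
Bayes: P(X^V X^v) = 1/2·1/2 / (1/2·1/2 + 1/2·1) = 1/3.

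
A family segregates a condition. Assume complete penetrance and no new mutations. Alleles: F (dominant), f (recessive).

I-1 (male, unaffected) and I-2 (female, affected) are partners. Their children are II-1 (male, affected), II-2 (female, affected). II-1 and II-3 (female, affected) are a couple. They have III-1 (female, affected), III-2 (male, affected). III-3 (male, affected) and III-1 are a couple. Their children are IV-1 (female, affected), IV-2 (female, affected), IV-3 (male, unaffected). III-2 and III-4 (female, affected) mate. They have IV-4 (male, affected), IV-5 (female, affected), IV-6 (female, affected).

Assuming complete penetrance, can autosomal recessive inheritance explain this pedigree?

No

Under autosomal recessive, IV-3 (unaffected, male) cannot arise from III-3 (affected) × III-1 (affected).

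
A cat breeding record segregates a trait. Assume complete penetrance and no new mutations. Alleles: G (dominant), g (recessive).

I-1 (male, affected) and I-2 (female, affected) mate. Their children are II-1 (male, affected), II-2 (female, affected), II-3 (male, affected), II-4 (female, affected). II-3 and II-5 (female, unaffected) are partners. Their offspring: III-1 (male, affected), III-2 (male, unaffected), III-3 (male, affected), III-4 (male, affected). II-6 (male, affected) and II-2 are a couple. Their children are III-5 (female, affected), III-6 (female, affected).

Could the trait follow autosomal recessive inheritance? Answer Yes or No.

A consistent assignment under autosomal recessive exists: I-1 gg, I-2 gg, II-1 gg, II-2 gg, II-3 gg, II-4 gg, II-5 Gg, II-6 gg, III-1 gg, III-2 Gg, III-3 gg, III-4 gg, III-5 gg, III-6 gg.
In this assignment every recorded phenotype matches its genotype and every non-founder's genotype is obtainable from its parents' genotypes, so the pedigree is consistent.

Yes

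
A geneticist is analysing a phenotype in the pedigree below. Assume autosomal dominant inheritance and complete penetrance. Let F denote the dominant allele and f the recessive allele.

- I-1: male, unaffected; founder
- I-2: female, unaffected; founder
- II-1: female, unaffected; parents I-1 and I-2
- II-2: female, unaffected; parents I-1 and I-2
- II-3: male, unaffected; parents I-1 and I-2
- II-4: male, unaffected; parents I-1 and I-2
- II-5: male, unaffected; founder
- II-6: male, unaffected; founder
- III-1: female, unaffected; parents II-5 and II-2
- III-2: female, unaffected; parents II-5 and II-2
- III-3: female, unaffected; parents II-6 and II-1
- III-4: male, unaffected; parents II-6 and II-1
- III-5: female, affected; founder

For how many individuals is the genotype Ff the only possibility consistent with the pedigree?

0

No individual's genotype is forced to Ff by the pedigree, so the count is 0.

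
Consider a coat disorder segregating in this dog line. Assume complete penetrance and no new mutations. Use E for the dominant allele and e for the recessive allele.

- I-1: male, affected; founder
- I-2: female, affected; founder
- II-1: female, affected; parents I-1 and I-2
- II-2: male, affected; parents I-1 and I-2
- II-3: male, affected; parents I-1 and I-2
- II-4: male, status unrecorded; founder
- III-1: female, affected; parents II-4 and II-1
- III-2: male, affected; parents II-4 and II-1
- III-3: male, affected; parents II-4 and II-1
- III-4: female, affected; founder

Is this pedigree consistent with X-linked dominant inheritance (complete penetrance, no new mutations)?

Yes

A consistent assignment under X-linked dominant exists: I-1 X^E Y, I-2 X^E X^E, II-1 X^E X^E, II-2 X^E Y, II-3 X^E Y, II-4 X^E Y, III-1 X^E X^E, III-2 X^E Y, III-3 X^E Y, III-4 X^E X^E.
In this assignment every recorded phenotype matches its genotype and every non-founder's genotype is obtainable from its parents' genotypes, so the pedigree is consistent.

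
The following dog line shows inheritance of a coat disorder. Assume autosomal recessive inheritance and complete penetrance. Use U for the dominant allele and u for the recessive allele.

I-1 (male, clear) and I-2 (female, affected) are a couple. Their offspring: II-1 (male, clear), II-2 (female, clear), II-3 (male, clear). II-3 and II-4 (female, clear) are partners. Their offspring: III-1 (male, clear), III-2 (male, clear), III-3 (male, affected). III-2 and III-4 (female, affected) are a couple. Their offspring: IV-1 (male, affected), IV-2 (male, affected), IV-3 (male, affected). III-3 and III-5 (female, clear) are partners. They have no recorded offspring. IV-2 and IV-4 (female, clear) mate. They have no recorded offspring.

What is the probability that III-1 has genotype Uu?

II-3 is clear so carries U and received u from I-2 (uu), so II-3 is Uu.
II-4 is clear so carries U and passed u to III-3 (uu), so II-4 is Uu.
Their cross gives offspring ratios 1/4 UU : 1/2 Uu : 1/4 uu. Conditioning on III-1 being clear, P(Uu) = 1/2 / 3/4 = 2/3.

2/3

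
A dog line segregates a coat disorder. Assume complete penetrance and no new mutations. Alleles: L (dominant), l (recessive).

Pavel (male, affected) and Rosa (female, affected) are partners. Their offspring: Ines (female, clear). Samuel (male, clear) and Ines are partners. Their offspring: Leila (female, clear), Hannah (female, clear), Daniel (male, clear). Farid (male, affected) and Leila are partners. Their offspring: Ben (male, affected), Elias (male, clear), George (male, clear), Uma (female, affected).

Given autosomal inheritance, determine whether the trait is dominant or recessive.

dominant

Pavel and Rosa are both affected yet have a clear child Ines. Under a recessive model two affected parents are homozygous and every child would be affected, so the trait cannot be recessive.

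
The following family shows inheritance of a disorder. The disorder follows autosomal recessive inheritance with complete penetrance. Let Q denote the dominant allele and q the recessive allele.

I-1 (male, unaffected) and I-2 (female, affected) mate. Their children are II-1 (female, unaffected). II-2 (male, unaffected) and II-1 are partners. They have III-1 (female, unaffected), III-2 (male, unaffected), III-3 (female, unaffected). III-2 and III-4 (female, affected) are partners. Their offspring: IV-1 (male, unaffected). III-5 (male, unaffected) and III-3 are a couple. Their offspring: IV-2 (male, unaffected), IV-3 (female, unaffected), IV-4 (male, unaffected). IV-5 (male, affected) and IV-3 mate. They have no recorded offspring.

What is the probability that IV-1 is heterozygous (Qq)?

1

IV-1 is unaffected so carries Q and received q from III-4 (qq), so IV-1 is Qq, giving P(Qq) = 1.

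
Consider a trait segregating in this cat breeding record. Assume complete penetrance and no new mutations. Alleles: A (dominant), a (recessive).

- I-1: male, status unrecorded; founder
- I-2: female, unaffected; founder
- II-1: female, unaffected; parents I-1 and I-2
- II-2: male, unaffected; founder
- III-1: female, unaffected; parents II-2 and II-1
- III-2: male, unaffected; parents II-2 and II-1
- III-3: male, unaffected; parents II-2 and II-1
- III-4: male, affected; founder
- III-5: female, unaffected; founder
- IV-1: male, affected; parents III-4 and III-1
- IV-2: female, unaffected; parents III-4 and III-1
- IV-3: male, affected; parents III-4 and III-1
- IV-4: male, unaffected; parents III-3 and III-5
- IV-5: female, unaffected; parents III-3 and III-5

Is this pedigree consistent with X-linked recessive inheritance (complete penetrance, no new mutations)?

A consistent assignment under X-linked recessive exists: I-1 X^A Y, I-2 X^A X^a, II-1 X^A X^a, II-2 X^A Y, III-1 X^A X^a, III-2 X^A Y, III-3 X^A Y, III-4 X^a Y, III-5 X^A X^A, IV-1 X^a Y, IV-2 X^A X^a, IV-3 X^a Y, IV-4 X^A Y, IV-5 X^A X^A.
In this assignment every recorded phenotype matches its genotype and every non-founder's genotype is obtainable from its parents' genotypes, so the pedigree is consistent.

Yes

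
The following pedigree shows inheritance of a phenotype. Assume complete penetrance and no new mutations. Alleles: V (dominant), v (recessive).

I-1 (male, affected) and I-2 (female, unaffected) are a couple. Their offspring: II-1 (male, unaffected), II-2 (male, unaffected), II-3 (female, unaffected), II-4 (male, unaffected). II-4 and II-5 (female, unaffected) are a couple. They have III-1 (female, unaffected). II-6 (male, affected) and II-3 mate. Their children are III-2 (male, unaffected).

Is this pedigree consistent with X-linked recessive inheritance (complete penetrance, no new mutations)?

A consistent assignment under X-linked recessive exists: I-1 X^v Y, I-2 X^V X^V, II-1 X^V Y, II-2 X^V Y, II-3 X^V X^v, II-4 X^V Y, II-5 X^V X^V, II-6 X^v Y, III-1 X^V X^V, III-2 X^V Y.
In this assignment every recorded phenotype matches its genotype and every non-founder's genotype is obtainable from its parents' genotypes, so the pedigree is consistent.

Yes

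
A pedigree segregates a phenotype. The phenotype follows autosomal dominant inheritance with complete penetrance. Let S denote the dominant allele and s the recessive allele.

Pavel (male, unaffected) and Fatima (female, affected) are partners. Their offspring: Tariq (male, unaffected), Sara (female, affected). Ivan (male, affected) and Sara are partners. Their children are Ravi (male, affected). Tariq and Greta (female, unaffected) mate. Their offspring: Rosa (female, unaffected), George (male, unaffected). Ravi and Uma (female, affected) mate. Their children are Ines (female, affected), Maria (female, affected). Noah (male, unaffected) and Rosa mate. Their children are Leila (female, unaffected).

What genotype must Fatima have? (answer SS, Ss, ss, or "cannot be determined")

Ss

From phenotype alone, Fatima is SS or Ss.
Fatima is affected so carries S and passed s to Tariq (ss), so Fatima is Ss.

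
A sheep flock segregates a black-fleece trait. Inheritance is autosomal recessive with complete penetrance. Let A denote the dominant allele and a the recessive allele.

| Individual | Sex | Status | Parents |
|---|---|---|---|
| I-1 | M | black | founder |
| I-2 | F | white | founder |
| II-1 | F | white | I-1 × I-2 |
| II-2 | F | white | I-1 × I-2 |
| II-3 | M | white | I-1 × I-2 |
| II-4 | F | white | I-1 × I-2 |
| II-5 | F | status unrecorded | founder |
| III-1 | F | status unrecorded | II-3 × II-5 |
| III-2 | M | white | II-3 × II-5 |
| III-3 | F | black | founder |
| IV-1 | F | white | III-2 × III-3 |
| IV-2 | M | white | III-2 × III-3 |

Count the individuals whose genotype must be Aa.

Obligate heterozygotes: II-1 is white so carries A and received a from I-1 (aa), so II-1 is Aa; II-2 is white so carries A and received a from I-1 (aa), so II-2 is Aa; II-3 is white so carries A and received a from I-1 (aa), so II-3 is Aa; II-4 is white so carries A and received a from I-1 (aa), so II-4 is Aa; IV-1 is white so carries A and received a from III-3 (aa), so IV-1 is Aa; IV-2 is white so carries A and received a from III-3 (aa), so IV-2 is Aa.
Every other individual is either homozygous by phenotype or has at least one consistent homozygous assignment, so the count is 6.

6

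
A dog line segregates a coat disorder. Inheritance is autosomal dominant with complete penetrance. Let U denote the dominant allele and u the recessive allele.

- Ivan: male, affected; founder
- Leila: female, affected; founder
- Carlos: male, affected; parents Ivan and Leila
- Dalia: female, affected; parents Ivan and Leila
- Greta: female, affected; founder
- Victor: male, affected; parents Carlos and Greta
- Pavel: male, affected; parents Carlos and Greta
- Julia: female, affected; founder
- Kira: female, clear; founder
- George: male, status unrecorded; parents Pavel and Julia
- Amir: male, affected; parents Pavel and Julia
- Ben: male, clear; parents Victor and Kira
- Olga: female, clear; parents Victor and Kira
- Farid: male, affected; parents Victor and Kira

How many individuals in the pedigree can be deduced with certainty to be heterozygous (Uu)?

Obligate heterozygotes: Victor is affected so carries U and passed u to Ben (uu), so Victor is Uu; Farid is affected so carries U and received u from Kira (uu), so Farid is Uu.
Every other individual is either homozygous by phenotype or has at least one consistent homozygous assignment, so the count is 2.

2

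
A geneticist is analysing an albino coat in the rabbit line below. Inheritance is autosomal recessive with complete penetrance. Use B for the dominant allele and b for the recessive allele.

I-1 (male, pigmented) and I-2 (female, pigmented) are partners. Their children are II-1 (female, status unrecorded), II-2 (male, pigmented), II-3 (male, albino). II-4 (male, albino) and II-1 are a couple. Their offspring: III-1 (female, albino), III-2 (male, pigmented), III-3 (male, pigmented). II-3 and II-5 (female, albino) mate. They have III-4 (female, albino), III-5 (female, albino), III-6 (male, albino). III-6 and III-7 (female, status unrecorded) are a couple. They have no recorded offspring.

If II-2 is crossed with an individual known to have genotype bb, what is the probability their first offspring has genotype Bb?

I-1 is pigmented so carries B and passed b to II-3 (bb), so I-1 is Bb.
I-2 is pigmented so carries B and passed b to II-3 (bb), so I-2 is Bb.
II-2 is a pigmented offspring of I-1 (Bb) × I-2 (Bb), whose cross gives 1/4 BB : 1/2 Bb : 1/4 bb; conditioning on being pigmented, II-2 is BB with probability 1/3, Bb with probability 2/3.
Summing over parental genotype combinations, P(offspring has genotype Bb) = 1/3·1 + 2/3·1/2 = 2/3.

2/3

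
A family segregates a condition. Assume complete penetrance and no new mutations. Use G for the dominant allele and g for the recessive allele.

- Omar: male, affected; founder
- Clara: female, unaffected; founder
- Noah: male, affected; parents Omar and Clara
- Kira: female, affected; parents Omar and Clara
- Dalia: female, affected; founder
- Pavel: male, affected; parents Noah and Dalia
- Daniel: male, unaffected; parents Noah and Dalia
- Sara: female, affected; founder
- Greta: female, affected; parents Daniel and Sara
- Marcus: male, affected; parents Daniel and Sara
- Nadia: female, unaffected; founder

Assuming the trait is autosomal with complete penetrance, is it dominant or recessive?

Noah and Dalia are both affected yet have an unaffected child Daniel. Under a recessive model two affected parents are homozygous and every child would be affected, so the trait cannot be recessive.

dominant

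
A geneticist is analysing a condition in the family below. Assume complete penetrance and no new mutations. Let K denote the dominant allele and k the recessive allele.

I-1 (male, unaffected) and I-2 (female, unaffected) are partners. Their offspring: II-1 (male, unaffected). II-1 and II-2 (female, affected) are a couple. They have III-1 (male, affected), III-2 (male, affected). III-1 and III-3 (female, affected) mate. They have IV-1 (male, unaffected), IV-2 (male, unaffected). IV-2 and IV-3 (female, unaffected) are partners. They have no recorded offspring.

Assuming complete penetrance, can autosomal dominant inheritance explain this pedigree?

A consistent assignment under autosomal dominant exists: I-1 kk, I-2 kk, II-1 kk, II-2 KK, III-1 Kk, III-2 Kk, III-3 Kk, IV-1 kk, IV-2 kk, IV-3 kk.
In this assignment every recorded phenotype matches its genotype and every non-founder's genotype is obtainable from its parents' genotypes, so the pedigree is consistent.

Yes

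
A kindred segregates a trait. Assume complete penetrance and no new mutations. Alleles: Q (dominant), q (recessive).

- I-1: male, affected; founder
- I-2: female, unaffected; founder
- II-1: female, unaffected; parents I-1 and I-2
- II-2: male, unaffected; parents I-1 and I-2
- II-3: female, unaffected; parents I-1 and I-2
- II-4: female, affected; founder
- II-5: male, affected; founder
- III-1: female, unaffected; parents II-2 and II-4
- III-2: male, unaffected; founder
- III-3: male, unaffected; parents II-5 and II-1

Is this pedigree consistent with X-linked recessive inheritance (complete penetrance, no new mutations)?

Yes

A consistent assignment under X-linked recessive exists: I-1 X^q Y, I-2 X^Q X^Q, II-1 X^Q X^q, II-2 X^Q Y, II-3 X^Q X^q, II-4 X^q X^q, II-5 X^q Y, III-1 X^Q X^q, III-2 X^Q Y, III-3 X^Q Y.
In this assignment every recorded phenotype matches its genotype and every non-founder's genotype is obtainable from its parents' genotypes, so the pedigree is consistent.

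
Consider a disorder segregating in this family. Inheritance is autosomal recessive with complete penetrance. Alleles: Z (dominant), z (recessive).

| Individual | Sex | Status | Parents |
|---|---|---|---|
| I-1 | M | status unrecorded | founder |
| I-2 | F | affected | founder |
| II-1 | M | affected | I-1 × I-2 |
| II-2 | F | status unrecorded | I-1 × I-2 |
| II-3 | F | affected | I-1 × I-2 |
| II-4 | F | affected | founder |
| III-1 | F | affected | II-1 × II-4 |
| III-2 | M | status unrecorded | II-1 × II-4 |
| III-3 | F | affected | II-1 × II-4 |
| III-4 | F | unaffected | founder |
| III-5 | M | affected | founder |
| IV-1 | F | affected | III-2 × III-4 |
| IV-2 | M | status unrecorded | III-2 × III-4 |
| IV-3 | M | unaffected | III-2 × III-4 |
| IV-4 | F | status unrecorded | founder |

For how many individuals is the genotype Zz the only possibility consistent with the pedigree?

2

Obligate heterozygotes: III-4 is unaffected so carries Z and passed z to IV-1 (zz), so III-4 is Zz; IV-3 is unaffected so carries Z and received z from III-2 (zz), so IV-3 is Zz.
Every other individual is either homozygous by phenotype or has at least one consistent homozygous assignment, so the count is 2.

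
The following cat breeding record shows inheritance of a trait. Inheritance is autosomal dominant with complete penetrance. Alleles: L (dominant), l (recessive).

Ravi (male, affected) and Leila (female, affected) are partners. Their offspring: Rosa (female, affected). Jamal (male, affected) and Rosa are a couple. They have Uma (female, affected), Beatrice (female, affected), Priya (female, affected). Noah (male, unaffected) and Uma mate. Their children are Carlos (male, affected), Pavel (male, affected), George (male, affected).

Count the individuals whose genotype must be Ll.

Obligate heterozygotes: Carlos is affected so carries L and received l from Noah (ll), so Carlos is Ll; Pavel is affected so carries L and received l from Noah (ll), so Pavel is Ll; George is affected so carries L and received l from Noah (ll), so George is Ll.
Every other individual is either homozygous by phenotype or has at least one consistent homozygous assignment, so the count is 3.

3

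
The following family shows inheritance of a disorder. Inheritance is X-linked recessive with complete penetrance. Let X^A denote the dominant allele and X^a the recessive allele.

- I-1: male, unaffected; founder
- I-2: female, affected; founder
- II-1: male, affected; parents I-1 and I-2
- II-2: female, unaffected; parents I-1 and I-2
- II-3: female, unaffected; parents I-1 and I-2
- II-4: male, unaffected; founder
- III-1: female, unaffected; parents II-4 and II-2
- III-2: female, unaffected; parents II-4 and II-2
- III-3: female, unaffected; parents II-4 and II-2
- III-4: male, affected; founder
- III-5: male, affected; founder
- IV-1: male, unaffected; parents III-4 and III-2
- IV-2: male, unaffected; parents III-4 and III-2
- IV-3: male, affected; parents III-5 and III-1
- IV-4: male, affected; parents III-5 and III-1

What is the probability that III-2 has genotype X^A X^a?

1/5

II-4 is unaffected, so II-4 is X^A Y.
II-2 is unaffected so carries A and received a from I-2 (X^a X^a), so II-2 is X^A X^a.
Their cross gives offspring ratios 1/2 X^A X^A : 1/2 X^A X^a. Conditioning on III-2 being unaffected, P(X^A X^a) = 1/2 / 1 = 1/2 before taking III-2's own offspring into account.
III-4 is affected, so III-4 is X^a Y.
Now use III-2's offspring. Probability of each recorded status — unaffected son IV-1: 1/2 if III-2 is X^A X^a, 1 if X^A X^A; unaffected son IV-2: 1/2 if III-2 is X^A X^a, 1 if X^A X^A.
Bayes: P(X^A X^a) = 1/2·1/4 / (1/2·1/4 + 1/2·1) = 1/5.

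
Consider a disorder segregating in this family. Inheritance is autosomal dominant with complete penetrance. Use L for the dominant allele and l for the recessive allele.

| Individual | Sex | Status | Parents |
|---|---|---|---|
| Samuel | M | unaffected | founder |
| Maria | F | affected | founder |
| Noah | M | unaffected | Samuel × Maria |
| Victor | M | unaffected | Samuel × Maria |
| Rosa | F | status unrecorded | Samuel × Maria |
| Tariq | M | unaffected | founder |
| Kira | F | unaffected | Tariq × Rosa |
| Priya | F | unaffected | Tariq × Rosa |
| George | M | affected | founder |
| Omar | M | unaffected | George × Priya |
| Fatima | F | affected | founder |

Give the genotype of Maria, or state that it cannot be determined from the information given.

Ll

From phenotype alone, Maria is LL or Ll.
Maria is affected so carries L and passed l to Noah (ll), so Maria is Ll.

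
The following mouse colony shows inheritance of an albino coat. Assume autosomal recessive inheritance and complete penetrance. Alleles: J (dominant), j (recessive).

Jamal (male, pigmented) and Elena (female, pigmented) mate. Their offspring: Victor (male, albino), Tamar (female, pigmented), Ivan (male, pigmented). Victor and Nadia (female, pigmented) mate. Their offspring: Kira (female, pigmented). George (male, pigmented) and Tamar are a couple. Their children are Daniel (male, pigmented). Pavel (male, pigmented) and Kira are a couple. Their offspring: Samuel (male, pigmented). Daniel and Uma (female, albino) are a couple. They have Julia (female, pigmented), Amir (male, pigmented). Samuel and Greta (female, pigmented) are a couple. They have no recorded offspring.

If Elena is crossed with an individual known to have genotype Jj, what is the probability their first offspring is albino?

1/4

Elena is pigmented so carries J and passed j to Victor (jj), so Elena is Jj.
The cross gives 1/4 JJ : 1/2 Jj : 1/4 jj, so P(offspring is albino) = 1/4.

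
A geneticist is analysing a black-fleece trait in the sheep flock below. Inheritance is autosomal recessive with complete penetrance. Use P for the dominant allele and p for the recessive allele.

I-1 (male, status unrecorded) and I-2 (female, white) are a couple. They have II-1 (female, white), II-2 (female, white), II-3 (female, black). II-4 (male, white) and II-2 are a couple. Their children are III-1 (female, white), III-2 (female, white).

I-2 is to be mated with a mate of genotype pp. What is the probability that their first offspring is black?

1/2

I-2 is white so carries P and passed p to II-3 (pp), so I-2 is Pp.
The cross gives 1/2 Pp : 1/2 pp, so P(offspring is black) = 1/2.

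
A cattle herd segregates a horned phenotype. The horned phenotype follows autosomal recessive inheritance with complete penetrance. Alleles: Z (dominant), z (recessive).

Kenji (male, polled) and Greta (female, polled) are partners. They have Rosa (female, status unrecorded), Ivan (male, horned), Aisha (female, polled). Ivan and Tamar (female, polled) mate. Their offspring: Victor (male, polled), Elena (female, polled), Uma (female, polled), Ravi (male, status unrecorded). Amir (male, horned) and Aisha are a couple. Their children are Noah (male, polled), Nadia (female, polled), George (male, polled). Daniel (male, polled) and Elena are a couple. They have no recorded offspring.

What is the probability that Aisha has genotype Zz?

1/5

Kenji is polled so carries Z and passed z to Ivan (zz), so Kenji is Zz.
Greta is polled so carries Z and passed z to Ivan (zz), so Greta is Zz.
Their cross gives offspring ratios 1/4 ZZ : 1/2 Zz : 1/4 zz. Conditioning on Aisha being polled, P(Zz) = 1/2 / 3/4 = 2/3 before taking Aisha's own offspring into account.
Amir is horned, so Amir is zz.
Now use Aisha's offspring. Probability of each recorded status — polled son Noah: 1/2 if Aisha is Zz, 1 if ZZ; polled daughter Nadia: 1/2 if Aisha is Zz, 1 if ZZ; polled son George: 1/2 if Aisha is Zz, 1 if ZZ.
Bayes: P(Zz) = 2/3·1/8 / (2/3·1/8 + 1/3·1) = 1/5.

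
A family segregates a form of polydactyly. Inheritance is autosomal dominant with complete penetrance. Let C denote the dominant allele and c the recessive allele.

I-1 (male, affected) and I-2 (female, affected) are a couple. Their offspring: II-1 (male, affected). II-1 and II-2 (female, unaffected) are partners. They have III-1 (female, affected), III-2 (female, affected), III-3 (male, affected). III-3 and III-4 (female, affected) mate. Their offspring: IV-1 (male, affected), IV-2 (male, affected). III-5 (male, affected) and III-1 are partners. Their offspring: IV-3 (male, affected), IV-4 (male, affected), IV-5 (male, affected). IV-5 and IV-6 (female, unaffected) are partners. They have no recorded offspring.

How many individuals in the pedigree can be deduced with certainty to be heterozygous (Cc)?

3

Obligate heterozygotes: III-1 is affected so carries C and received c from II-2 (cc), so III-1 is Cc; III-2 is affected so carries C and received c from II-2 (cc), so III-2 is Cc; III-3 is affected so carries C and received c from II-2 (cc), so III-3 is Cc.
Every other individual is either homozygous by phenotype or has at least one consistent homozygous assignment, so the count is 3.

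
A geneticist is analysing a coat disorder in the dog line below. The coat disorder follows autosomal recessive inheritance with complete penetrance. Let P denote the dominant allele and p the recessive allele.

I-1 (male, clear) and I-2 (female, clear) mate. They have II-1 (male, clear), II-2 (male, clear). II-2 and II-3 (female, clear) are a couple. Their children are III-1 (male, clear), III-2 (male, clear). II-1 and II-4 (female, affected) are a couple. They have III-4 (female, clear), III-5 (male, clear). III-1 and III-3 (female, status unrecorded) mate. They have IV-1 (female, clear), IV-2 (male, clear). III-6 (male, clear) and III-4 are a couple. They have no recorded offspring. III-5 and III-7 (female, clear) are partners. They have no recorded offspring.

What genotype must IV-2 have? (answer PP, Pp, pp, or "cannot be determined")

cannot be determined

IV-2's phenotype allows PP or Pp, and no parent or child forces a single allele at both positions; consistent genotype assignments exist with IV-2 as PP or Pp.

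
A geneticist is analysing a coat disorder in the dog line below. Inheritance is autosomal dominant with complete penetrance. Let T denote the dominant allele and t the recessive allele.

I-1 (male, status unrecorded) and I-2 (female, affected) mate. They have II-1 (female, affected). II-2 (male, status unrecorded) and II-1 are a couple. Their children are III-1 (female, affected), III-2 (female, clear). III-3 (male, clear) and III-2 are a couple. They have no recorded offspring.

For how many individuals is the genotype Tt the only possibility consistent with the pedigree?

Obligate heterozygotes: II-1 is affected so carries T and passed t to III-2 (tt), so II-1 is Tt.
Every other individual is either homozygous by phenotype or has at least one consistent homozygous assignment, so the count is 1.

1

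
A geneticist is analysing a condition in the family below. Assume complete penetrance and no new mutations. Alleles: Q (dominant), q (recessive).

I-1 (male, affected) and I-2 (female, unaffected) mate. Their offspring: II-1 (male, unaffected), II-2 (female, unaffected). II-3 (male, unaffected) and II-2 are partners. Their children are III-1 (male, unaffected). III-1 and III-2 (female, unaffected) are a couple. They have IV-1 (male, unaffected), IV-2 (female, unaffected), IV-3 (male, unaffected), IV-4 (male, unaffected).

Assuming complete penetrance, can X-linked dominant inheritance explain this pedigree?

No

Under X-linked dominant, II-2 (unaffected, female) cannot arise from I-1 (affected) × I-2 (unaffected).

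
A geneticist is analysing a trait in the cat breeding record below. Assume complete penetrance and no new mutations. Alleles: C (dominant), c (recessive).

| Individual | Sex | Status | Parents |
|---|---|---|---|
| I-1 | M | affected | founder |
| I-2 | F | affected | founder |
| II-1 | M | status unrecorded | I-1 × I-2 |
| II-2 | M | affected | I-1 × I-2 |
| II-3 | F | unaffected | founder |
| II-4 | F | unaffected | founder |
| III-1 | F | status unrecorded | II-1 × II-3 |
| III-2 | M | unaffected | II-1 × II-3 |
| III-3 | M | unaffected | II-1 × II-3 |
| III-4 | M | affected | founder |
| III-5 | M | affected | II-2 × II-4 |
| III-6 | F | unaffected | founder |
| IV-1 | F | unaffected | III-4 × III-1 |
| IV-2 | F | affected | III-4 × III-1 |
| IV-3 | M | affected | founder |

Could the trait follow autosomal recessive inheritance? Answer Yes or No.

A consistent assignment under autosomal recessive exists: I-1 cc, I-2 cc, II-1 cc, II-2 cc, II-3 CC, II-4 Cc, III-1 Cc, III-2 Cc, III-3 Cc, III-4 cc, III-5 cc, III-6 CC, IV-1 Cc, IV-2 cc, IV-3 cc.
In this assignment every recorded phenotype matches its genotype and every non-founder's genotype is obtainable from its parents' genotypes, so the pedigree is consistent.

Yes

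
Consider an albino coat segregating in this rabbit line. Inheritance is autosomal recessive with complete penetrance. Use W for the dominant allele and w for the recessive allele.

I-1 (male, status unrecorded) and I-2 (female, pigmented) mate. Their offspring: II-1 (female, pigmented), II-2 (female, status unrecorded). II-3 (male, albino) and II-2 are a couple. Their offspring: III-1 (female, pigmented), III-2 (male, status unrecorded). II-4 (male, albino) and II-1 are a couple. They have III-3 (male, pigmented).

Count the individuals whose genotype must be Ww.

Obligate heterozygotes: III-1 is pigmented so carries W and received w from II-3 (ww), so III-1 is Ww; III-3 is pigmented so carries W and received w from II-4 (ww), so III-3 is Ww.
Every other individual is either homozygous by phenotype or has at least one consistent homozygous assignment, so the count is 2.

2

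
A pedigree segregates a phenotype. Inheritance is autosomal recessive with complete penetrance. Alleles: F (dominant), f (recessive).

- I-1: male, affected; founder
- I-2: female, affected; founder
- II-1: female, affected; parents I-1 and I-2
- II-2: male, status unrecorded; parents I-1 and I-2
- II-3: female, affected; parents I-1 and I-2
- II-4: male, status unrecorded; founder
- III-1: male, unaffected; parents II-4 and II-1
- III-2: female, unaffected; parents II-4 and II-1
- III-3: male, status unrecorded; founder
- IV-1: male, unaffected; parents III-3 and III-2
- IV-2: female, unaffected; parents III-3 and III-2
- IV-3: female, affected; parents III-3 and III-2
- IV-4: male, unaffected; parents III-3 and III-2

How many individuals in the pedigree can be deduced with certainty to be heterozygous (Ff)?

Obligate heterozygotes: III-1 is unaffected so carries F and received f from II-1 (ff), so III-1 is Ff; III-2 is unaffected so carries F and received f from II-1 (ff), so III-2 is Ff.
Every other individual is either homozygous by phenotype or has at least one consistent homozygous assignment, so the count is 2.

2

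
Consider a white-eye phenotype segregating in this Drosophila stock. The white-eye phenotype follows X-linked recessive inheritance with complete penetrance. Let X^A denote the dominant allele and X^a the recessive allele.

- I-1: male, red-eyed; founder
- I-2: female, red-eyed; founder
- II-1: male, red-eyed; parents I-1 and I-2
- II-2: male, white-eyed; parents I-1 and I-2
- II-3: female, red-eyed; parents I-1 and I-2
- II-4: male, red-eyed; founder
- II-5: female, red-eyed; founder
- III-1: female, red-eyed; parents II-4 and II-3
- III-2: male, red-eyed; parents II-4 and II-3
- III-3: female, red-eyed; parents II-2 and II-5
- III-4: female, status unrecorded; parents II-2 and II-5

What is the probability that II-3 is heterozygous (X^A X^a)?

1/3

I-1 is red-eyed, so I-1 is X^A Y.
I-2 is red-eyed so carries A and passed a to II-2 (X^a Y), so I-2 is X^A X^a.
Their cross gives offspring ratios 1/2 X^A X^A : 1/2 X^A X^a. Conditioning on II-3 being red-eyed, P(X^A X^a) = 1/2 / 1 = 1/2 before taking II-3's own offspring into account.
II-4 is red-eyed, so II-4 is X^A Y.
Now use II-3's offspring. Probability of each recorded status — red-eyed son III-2: 1/2 if II-3 is X^A X^a, 1 if X^A X^A. (III-1: equally likely either way, so uninformative.)
Bayes: P(X^A X^a) = 1/2·1/2 / (1/2·1/2 + 1/2·1) = 1/3.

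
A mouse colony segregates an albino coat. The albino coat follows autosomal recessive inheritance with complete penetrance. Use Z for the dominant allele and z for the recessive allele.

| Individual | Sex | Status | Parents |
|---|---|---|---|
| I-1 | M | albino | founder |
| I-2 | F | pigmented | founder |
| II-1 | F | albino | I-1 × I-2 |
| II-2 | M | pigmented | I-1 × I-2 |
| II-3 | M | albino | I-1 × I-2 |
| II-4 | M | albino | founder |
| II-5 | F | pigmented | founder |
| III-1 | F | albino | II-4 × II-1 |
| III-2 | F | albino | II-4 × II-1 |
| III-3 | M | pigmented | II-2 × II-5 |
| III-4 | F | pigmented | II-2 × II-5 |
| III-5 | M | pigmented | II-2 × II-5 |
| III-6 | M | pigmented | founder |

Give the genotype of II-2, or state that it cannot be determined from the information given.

From phenotype alone, II-2 is ZZ or Zz.
II-2 is pigmented so carries Z and received z from I-1 (zz), so II-2 is Zz.

Zz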